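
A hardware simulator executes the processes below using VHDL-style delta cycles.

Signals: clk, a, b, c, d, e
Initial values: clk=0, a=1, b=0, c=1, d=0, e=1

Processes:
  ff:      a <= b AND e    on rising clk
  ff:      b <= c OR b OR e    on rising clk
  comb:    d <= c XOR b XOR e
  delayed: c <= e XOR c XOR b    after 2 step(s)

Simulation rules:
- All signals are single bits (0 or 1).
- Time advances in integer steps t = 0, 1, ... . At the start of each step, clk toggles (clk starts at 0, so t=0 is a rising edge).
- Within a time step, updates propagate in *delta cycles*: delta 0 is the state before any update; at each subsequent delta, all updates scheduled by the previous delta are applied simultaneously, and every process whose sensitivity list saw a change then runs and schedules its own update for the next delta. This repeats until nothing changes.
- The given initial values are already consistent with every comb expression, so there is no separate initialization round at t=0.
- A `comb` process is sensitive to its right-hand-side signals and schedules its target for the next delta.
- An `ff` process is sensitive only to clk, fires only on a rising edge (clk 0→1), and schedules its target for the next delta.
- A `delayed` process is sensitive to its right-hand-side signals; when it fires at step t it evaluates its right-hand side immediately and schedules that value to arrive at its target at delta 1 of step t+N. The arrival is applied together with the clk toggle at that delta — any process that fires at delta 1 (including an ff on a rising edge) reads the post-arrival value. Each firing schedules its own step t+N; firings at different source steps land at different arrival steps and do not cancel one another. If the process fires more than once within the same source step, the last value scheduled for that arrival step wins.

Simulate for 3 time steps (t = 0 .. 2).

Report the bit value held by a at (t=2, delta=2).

t=0 Δ0: e=1 d=0 b=0 a=1 c=1 clk=0
  Δ1: clk:0→1
  Δ2: b:0→1, a:1→0
  Δ3: d:0→1
  (3Δ to stable)
t=1 Δ0: e=1 d=1 b=1 a=0 c=1 clk=1
  Δ1: clk:1→0
  (1Δ to stable)
t=2 Δ0: e=1 d=1 b=1 a=0 c=1 clk=0
  Δ1: clk:0→1
  Δ2: a:0→1
  (2Δ to stable)

1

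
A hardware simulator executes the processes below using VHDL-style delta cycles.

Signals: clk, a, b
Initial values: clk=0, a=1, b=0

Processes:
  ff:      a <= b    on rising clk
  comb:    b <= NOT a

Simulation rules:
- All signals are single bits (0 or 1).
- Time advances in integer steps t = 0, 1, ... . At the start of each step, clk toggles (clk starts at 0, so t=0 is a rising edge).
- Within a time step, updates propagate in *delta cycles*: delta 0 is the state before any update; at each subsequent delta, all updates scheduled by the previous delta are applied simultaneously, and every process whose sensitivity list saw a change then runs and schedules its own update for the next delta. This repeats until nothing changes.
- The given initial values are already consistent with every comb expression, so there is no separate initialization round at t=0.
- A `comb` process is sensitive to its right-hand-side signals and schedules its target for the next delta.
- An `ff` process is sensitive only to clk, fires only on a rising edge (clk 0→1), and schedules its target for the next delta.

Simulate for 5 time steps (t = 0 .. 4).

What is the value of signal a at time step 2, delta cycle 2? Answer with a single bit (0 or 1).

t0.Δ0 b=0 a=1 clk=0
t0.Δ1 b=0 a=1 clk=1
t0.Δ2 b=0 a=0 clk=1
t0.Δ3 b=1 a=0 clk=1
t1.Δ0 b=1 a=0 clk=1
t1.Δ1 b=1 a=0 clk=0
t2.Δ0 b=1 a=0 clk=0
t2.Δ1 b=1 a=0 clk=1
t2.Δ2 b=1 a=1 clk=1
t2.Δ3 b=0 a=1 clk=1
t3.Δ0 b=0 a=1 clk=1
t3.Δ1 b=0 a=1 clk=0
t4.Δ0 b=0 a=1 clk=0
t4.Δ1 b=0 a=1 clk=1
t4.Δ2 b=0 a=0 clk=1
t4.Δ3 b=1 a=0 clk=1

1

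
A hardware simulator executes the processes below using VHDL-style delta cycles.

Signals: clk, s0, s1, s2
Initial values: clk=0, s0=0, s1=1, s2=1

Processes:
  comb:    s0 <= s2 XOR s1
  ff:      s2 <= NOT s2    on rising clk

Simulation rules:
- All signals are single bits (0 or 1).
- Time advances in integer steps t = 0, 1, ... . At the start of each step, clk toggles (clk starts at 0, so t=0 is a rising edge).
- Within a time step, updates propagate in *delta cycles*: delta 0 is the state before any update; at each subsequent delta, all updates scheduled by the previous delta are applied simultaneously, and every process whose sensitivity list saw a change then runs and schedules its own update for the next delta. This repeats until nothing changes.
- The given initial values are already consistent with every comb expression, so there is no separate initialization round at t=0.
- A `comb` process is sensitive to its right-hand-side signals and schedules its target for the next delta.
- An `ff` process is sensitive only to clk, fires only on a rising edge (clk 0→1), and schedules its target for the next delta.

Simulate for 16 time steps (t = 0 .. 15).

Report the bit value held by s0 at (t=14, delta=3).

0

t=0 Δ0: s1=1 s2=1 clk=0 s0=0
  Δ1: clk:0→1
  Δ2: s2:1→0
  Δ3: s0:0→1
  (3Δ to stable)
t=1 Δ0: s1=1 s2=0 clk=1 s0=1
  Δ1: clk:1→0
  (1Δ to stable)
t=2 Δ0: s1=1 s2=0 clk=0 s0=1
  Δ1: clk:0→1
  Δ2: s2:0→1
  Δ3: s0:1→0
  (3Δ to stable)
t=3 Δ0: s1=1 s2=1 clk=1 s0=0
  Δ1: clk:1→0
  (1Δ to stable)
t=4 Δ0: s1=1 s2=1 clk=0 s0=0
  Δ1: clk:0→1
  Δ2: s2:1→0
  Δ3: s0:0→1
  (3Δ to stable)
t=5 Δ0: s1=1 s2=0 clk=1 s0=1
  Δ1: clk:1→0
  (1Δ to stable)
t=6 Δ0: s1=1 s2=0 clk=0 s0=1
  Δ1: clk:0→1
  Δ2: s2:0→1
  Δ3: s0:1→0
  (3Δ to stable)
t=7 Δ0: s1=1 s2=1 clk=1 s0=0
  Δ1: clk:1→0
  (1Δ to stable)
t=8 Δ0: s1=1 s2=1 clk=0 s0=0
  Δ1: clk:0→1
  Δ2: s2:1→0
  Δ3: s0:0→1
  (3Δ to stable)
t=9 Δ0: s1=1 s2=0 clk=1 s0=1
  Δ1: clk:1→0
  (1Δ to stable)
t=10 Δ0: s1=1 s2=0 clk=0 s0=1
  Δ1: clk:0→1
  Δ2: s2:0→1
  Δ3: s0:1→0
  (3Δ to stable)
t=11 Δ0: s1=1 s2=1 clk=1 s0=0
  Δ1: clk:1→0
  (1Δ to stable)
t=12 Δ0: s1=1 s2=1 clk=0 s0=0
  Δ1: clk:0→1
  Δ2: s2:1→0
  Δ3: s0:0→1
  (3Δ to stable)
t=13 Δ0: s1=1 s2=0 clk=1 s0=1
  Δ1: clk:1→0
  (1Δ to stable)
t=14 Δ0: s1=1 s2=0 clk=0 s0=1
  Δ1: clk:0→1
  Δ2: s2:0→1
  Δ3: s0:1→0
  (3Δ to stable)
t=15 Δ0: s1=1 s2=1 clk=1 s0=0
  Δ1: clk:1→0
  (1Δ to stable)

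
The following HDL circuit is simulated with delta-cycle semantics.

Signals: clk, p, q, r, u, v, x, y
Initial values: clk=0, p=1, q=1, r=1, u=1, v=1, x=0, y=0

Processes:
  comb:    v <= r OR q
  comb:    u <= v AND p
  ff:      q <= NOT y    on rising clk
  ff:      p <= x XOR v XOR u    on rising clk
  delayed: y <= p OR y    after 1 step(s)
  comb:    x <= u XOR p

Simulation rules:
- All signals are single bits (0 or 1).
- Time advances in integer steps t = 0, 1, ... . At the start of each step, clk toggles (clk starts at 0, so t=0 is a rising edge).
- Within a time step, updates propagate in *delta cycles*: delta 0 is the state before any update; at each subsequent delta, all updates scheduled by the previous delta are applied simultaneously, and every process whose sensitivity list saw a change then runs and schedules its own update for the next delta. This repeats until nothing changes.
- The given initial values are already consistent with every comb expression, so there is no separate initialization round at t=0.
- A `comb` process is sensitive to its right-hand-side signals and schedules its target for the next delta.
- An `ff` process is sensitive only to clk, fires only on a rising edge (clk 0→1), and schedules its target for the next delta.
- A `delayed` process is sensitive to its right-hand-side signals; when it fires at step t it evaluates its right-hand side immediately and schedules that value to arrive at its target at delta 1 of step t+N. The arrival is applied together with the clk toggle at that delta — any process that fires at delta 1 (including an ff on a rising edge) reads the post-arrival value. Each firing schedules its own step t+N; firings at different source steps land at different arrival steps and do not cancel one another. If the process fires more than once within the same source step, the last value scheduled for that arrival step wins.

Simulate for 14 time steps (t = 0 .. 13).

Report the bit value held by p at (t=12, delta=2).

t0.Δ0 v=1 r=1 x=0 u=1 clk=0 p=1 q=1 y=0
t0.Δ1 v=1 r=1 x=0 u=1 clk=1 p=1 q=1 y=0
t0.Δ2 v=1 r=1 x=0 u=1 clk=1 p=0 q=1 y=0
t0.Δ3 v=1 r=1 x=1 u=0 clk=1 p=0 q=1 y=0
t0.Δ4 v=1 r=1 x=0 u=0 clk=1 p=0 q=1 y=0
t1.Δ0 v=1 r=1 x=0 u=0 clk=1 p=0 q=1 y=0
t1.Δ1 v=1 r=1 x=0 u=0 clk=0 p=0 q=1 y=0
t2.Δ0 v=1 r=1 x=0 u=0 clk=0 p=0 q=1 y=0
t2.Δ1 v=1 r=1 x=0 u=0 clk=1 p=0 q=1 y=0
t2.Δ2 v=1 r=1 x=0 u=0 clk=1 p=1 q=1 y=0
t2.Δ3 v=1 r=1 x=1 u=1 clk=1 p=1 q=1 y=0
t2.Δ4 v=1 r=1 x=0 u=1 clk=1 p=1 q=1 y=0
t3.Δ0 v=1 r=1 x=0 u=1 clk=1 p=1 q=1 y=0
t3.Δ1 v=1 r=1 x=0 u=1 clk=0 p=1 q=1 y=1
t4.Δ0 v=1 r=1 x=0 u=1 clk=0 p=1 q=1 y=1
t4.Δ1 v=1 r=1 x=0 u=1 clk=1 p=1 q=1 y=1
t4.Δ2 v=1 r=1 x=0 u=1 clk=1 p=0 q=0 y=1
t4.Δ3 v=1 r=1 x=1 u=0 clk=1 p=0 q=0 y=1
t4.Δ4 v=1 r=1 x=0 u=0 clk=1 p=0 q=0 y=1
t5.Δ0 v=1 r=1 x=0 u=0 clk=1 p=0 q=0 y=1
t5.Δ1 v=1 r=1 x=0 u=0 clk=0 p=0 q=0 y=1
t6.Δ0 v=1 r=1 x=0 u=0 clk=0 p=0 q=0 y=1
t6.Δ1 v=1 r=1 x=0 u=0 clk=1 p=0 q=0 y=1
t6.Δ2 v=1 r=1 x=0 u=0 clk=1 p=1 q=0 y=1
t6.Δ3 v=1 r=1 x=1 u=1 clk=1 p=1 q=0 y=1
t6.Δ4 v=1 r=1 x=0 u=1 clk=1 p=1 q=0 y=1
t7.Δ0 v=1 r=1 x=0 u=1 clk=1 p=1 q=0 y=1
t7.Δ1 v=1 r=1 x=0 u=1 clk=0 p=1 q=0 y=1
t8.Δ0 v=1 r=1 x=0 u=1 clk=0 p=1 q=0 y=1
t8.Δ1 v=1 r=1 x=0 u=1 clk=1 p=1 q=0 y=1
t8.Δ2 v=1 r=1 x=0 u=1 clk=1 p=0 q=0 y=1
t8.Δ3 v=1 r=1 x=1 u=0 clk=1 p=0 q=0 y=1
t8.Δ4 v=1 r=1 x=0 u=0 clk=1 p=0 q=0 y=1
t9.Δ0 v=1 r=1 x=0 u=0 clk=1 p=0 q=0 y=1
t9.Δ1 v=1 r=1 x=0 u=0 clk=0 p=0 q=0 y=1
t10.Δ0 v=1 r=1 x=0 u=0 clk=0 p=0 q=0 y=1
t10.Δ1 v=1 r=1 x=0 u=0 clk=1 p=0 q=0 y=1
t10.Δ2 v=1 r=1 x=0 u=0 clk=1 p=1 q=0 y=1
t10.Δ3 v=1 r=1 x=1 u=1 clk=1 p=1 q=0 y=1
t10.Δ4 v=1 r=1 x=0 u=1 clk=1 p=1 q=0 y=1
t11.Δ0 v=1 r=1 x=0 u=1 clk=1 p=1 q=0 y=1
t11.Δ1 v=1 r=1 x=0 u=1 clk=0 p=1 q=0 y=1
t12.Δ0 v=1 r=1 x=0 u=1 clk=0 p=1 q=0 y=1
t12.Δ1 v=1 r=1 x=0 u=1 clk=1 p=1 q=0 y=1
t12.Δ2 v=1 r=1 x=0 u=1 clk=1 p=0 q=0 y=1
t12.Δ3 v=1 r=1 x=1 u=0 clk=1 p=0 q=0 y=1
t12.Δ4 v=1 r=1 x=0 u=0 clk=1 p=0 q=0 y=1
t13.Δ0 v=1 r=1 x=0 u=0 clk=1 p=0 q=0 y=1
t13.Δ1 v=1 r=1 x=0 u=0 clk=0 p=0 q=0 y=1

0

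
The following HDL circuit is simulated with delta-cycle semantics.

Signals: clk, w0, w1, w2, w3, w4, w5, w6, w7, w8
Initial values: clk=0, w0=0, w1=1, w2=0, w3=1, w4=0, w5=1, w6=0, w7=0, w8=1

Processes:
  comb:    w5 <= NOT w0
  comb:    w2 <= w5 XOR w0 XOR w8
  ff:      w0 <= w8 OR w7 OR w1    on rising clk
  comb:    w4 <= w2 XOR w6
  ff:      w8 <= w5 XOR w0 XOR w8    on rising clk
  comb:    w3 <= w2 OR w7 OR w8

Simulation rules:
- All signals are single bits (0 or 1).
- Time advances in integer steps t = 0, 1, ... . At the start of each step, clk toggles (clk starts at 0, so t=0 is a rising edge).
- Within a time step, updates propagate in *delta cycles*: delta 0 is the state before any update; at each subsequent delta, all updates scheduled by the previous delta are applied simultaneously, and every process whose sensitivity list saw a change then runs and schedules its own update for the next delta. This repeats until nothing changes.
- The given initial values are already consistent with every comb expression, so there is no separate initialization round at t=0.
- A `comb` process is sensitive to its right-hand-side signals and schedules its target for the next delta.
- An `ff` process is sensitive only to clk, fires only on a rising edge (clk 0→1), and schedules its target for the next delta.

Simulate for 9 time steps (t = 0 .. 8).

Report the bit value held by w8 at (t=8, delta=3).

t0.Δ0 w3=1 w2=0 w6=0 w1=1 clk=0 w8=1 w5=1 w7=0 w4=0 w0=0
t0.Δ1 w3=1 w2=0 w6=0 w1=1 clk=1 w8=1 w5=1 w7=0 w4=0 w0=0
t0.Δ2 w3=1 w2=0 w6=0 w1=1 clk=1 w8=0 w5=1 w7=0 w4=0 w0=1
t0.Δ3 w3=0 w2=0 w6=0 w1=1 clk=1 w8=0 w5=0 w7=0 w4=0 w0=1
t0.Δ4 w3=0 w2=1 w6=0 w1=1 clk=1 w8=0 w5=0 w7=0 w4=0 w0=1
t0.Δ5 w3=1 w2=1 w6=0 w1=1 clk=1 w8=0 w5=0 w7=0 w4=1 w0=1
t1.Δ0 w3=1 w2=1 w6=0 w1=1 clk=1 w8=0 w5=0 w7=0 w4=1 w0=1
t1.Δ1 w3=1 w2=1 w6=0 w1=1 clk=0 w8=0 w5=0 w7=0 w4=1 w0=1
t2.Δ0 w3=1 w2=1 w6=0 w1=1 clk=0 w8=0 w5=0 w7=0 w4=1 w0=1
t2.Δ1 w3=1 w2=1 w6=0 w1=1 clk=1 w8=0 w5=0 w7=0 w4=1 w0=1
t2.Δ2 w3=1 w2=1 w6=0 w1=1 clk=1 w8=1 w5=0 w7=0 w4=1 w0=1
t2.Δ3 w3=1 w2=0 w6=0 w1=1 clk=1 w8=1 w5=0 w7=0 w4=1 w0=1
t2.Δ4 w3=1 w2=0 w6=0 w1=1 clk=1 w8=1 w5=0 w7=0 w4=0 w0=1
t3.Δ0 w3=1 w2=0 w6=0 w1=1 clk=1 w8=1 w5=0 w7=0 w4=0 w0=1
t3.Δ1 w3=1 w2=0 w6=0 w1=1 clk=0 w8=1 w5=0 w7=0 w4=0 w0=1
t4.Δ0 w3=1 w2=0 w6=0 w1=1 clk=0 w8=1 w5=0 w7=0 w4=0 w0=1
t4.Δ1 w3=1 w2=0 w6=0 w1=1 clk=1 w8=1 w5=0 w7=0 w4=0 w0=1
t4.Δ2 w3=1 w2=0 w6=0 w1=1 clk=1 w8=0 w5=0 w7=0 w4=0 w0=1
t4.Δ3 w3=0 w2=1 w6=0 w1=1 clk=1 w8=0 w5=0 w7=0 w4=0 w0=1
t4.Δ4 w3=1 w2=1 w6=0 w1=1 clk=1 w8=0 w5=0 w7=0 w4=1 w0=1
t5.Δ0 w3=1 w2=1 w6=0 w1=1 clk=1 w8=0 w5=0 w7=0 w4=1 w0=1
t5.Δ1 w3=1 w2=1 w6=0 w1=1 clk=0 w8=0 w5=0 w7=0 w4=1 w0=1
t6.Δ0 w3=1 w2=1 w6=0 w1=1 clk=0 w8=0 w5=0 w7=0 w4=1 w0=1
t6.Δ1 w3=1 w2=1 w6=0 w1=1 clk=1 w8=0 w5=0 w7=0 w4=1 w0=1
t6.Δ2 w3=1 w2=1 w6=0 w1=1 clk=1 w8=1 w5=0 w7=0 w4=1 w0=1
t6.Δ3 w3=1 w2=0 w6=0 w1=1 clk=1 w8=1 w5=0 w7=0 w4=1 w0=1
t6.Δ4 w3=1 w2=0 w6=0 w1=1 clk=1 w8=1 w5=0 w7=0 w4=0 w0=1
t7.Δ0 w3=1 w2=0 w6=0 w1=1 clk=1 w8=1 w5=0 w7=0 w4=0 w0=1
t7.Δ1 w3=1 w2=0 w6=0 w1=1 clk=0 w8=1 w5=0 w7=0 w4=0 w0=1
t8.Δ0 w3=1 w2=0 w6=0 w1=1 clk=0 w8=1 w5=0 w7=0 w4=0 w0=1
t8.Δ1 w3=1 w2=0 w6=0 w1=1 clk=1 w8=1 w5=0 w7=0 w4=0 w0=1
t8.Δ2 w3=1 w2=0 w6=0 w1=1 clk=1 w8=0 w5=0 w7=0 w4=0 w0=1
t8.Δ3 w3=0 w2=1 w6=0 w1=1 clk=1 w8=0 w5=0 w7=0 w4=0 w0=1
t8.Δ4 w3=1 w2=1 w6=0 w1=1 clk=1 w8=0 w5=0 w7=0 w4=1 w0=1

0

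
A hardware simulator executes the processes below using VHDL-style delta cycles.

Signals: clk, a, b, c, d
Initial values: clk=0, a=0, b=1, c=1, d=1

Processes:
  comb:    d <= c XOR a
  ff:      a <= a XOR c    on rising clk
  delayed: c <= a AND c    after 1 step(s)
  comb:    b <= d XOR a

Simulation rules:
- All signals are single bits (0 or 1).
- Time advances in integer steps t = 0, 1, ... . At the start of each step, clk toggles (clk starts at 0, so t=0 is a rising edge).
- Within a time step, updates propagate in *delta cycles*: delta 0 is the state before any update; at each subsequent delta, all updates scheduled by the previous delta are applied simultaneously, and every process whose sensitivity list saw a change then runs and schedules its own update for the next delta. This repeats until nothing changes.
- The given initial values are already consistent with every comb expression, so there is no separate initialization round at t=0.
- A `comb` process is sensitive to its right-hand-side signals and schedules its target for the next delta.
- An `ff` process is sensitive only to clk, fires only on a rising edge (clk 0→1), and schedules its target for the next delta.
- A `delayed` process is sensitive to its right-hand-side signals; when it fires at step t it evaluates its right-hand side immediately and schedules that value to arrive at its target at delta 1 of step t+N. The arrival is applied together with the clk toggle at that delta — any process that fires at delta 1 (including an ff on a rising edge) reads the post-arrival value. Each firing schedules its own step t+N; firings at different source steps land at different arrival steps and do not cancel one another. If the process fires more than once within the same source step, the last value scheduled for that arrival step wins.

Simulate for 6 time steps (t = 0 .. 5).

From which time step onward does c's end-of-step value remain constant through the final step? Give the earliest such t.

3

t=0 Δ0: d=1 b=1 c=1 clk=0 a=0
  Δ1: clk:0→1
  Δ2: a:0→1
  Δ3: d:1→0, b:1→0
  Δ4: b:0→1
  (4Δ to stable)
t=1 Δ0: d=0 b=1 c=1 clk=1 a=1
  Δ1: clk:1→0
  (1Δ to stable)
t=2 Δ0: d=0 b=1 c=1 clk=0 a=1
  Δ1: clk:0→1
  Δ2: a:1→0
  Δ3: d:0→1, b:1→0
  Δ4: b:0→1
  (4Δ to stable)
t=3 Δ0: d=1 b=1 c=1 clk=1 a=0
  Δ1: c:1→0, clk:1→0
  Δ2: d:1→0
  Δ3: b:1→0
  (3Δ to stable)
t=4 Δ0: d=0 b=0 c=0 clk=0 a=0
  Δ1: clk:0→1
  (1Δ to stable)
t=5 Δ0: d=0 b=0 c=0 clk=1 a=0
  Δ1: clk:1→0
  (1Δ to stable)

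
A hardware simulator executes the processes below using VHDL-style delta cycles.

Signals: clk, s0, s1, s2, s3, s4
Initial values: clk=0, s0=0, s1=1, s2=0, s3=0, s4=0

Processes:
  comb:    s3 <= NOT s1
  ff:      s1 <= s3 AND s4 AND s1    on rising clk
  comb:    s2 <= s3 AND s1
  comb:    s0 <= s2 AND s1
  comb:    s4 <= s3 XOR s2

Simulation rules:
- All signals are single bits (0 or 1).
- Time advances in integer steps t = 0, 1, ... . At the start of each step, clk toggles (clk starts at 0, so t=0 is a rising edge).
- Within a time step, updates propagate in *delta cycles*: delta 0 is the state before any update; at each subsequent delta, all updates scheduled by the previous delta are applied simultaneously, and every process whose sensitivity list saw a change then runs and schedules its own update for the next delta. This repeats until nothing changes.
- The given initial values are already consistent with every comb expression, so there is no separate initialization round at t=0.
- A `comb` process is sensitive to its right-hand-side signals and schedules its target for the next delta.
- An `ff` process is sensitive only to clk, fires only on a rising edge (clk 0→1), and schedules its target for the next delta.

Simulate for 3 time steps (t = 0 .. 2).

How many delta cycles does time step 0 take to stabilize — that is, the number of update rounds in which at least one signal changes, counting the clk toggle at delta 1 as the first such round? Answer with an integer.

4

[bits: s1,s4,s2,s0,s3,clk]
t=0: Δ0=100000 Δ1=100001 Δ2=000001 Δ3=000011 Δ4=010011 | 4Δ
t=1: Δ0=010011 Δ1=010010 | 1Δ
t=2: Δ0=010010 Δ1=010011 | 1Δ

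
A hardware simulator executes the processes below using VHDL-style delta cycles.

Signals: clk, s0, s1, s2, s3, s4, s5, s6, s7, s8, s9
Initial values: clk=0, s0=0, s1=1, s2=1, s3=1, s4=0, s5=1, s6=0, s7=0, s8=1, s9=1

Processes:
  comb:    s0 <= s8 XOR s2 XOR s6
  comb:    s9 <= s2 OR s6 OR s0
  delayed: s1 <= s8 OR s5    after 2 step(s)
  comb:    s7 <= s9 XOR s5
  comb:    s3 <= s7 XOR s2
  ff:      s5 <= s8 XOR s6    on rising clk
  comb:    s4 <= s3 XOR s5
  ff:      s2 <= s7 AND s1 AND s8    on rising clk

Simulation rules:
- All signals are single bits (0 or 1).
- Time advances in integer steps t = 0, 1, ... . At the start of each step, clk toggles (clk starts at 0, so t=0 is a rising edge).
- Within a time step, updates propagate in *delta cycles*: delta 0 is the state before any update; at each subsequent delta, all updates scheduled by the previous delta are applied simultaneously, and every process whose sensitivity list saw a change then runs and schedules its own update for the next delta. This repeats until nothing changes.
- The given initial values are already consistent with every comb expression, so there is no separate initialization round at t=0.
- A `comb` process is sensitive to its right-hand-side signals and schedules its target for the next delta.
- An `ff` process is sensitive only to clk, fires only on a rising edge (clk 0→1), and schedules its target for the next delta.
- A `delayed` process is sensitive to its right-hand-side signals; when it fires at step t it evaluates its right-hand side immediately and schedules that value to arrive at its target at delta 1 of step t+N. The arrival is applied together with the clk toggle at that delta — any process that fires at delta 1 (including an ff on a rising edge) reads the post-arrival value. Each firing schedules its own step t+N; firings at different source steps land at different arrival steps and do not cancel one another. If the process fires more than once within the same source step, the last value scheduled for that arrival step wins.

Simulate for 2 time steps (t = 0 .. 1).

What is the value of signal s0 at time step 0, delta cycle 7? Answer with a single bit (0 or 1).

t0.Δ0 s4=0 s0=0 s1=1 s2=1 s6=0 s5=1 s7=0 s3=1 clk=0 s8=1 s9=1
t0.Δ1 s4=0 s0=0 s1=1 s2=1 s6=0 s5=1 s7=0 s3=1 clk=1 s8=1 s9=1
t0.Δ2 s4=0 s0=0 s1=1 s2=0 s6=0 s5=1 s7=0 s3=1 clk=1 s8=1 s9=1
t0.Δ3 s4=0 s0=1 s1=1 s2=0 s6=0 s5=1 s7=0 s3=0 clk=1 s8=1 s9=0
t0.Δ4 s4=1 s0=1 s1=1 s2=0 s6=0 s5=1 s7=1 s3=0 clk=1 s8=1 s9=1
t0.Δ5 s4=1 s0=1 s1=1 s2=0 s6=0 s5=1 s7=0 s3=1 clk=1 s8=1 s9=1
t0.Δ6 s4=0 s0=1 s1=1 s2=0 s6=0 s5=1 s7=0 s3=0 clk=1 s8=1 s9=1
t0.Δ7 s4=1 s0=1 s1=1 s2=0 s6=0 s5=1 s7=0 s3=0 clk=1 s8=1 s9=1
t1.Δ0 s4=1 s0=1 s1=1 s2=0 s6=0 s5=1 s7=0 s3=0 clk=1 s8=1 s9=1
t1.Δ1 s4=1 s0=1 s1=1 s2=0 s6=0 s5=1 s7=0 s3=0 clk=0 s8=1 s9=1

1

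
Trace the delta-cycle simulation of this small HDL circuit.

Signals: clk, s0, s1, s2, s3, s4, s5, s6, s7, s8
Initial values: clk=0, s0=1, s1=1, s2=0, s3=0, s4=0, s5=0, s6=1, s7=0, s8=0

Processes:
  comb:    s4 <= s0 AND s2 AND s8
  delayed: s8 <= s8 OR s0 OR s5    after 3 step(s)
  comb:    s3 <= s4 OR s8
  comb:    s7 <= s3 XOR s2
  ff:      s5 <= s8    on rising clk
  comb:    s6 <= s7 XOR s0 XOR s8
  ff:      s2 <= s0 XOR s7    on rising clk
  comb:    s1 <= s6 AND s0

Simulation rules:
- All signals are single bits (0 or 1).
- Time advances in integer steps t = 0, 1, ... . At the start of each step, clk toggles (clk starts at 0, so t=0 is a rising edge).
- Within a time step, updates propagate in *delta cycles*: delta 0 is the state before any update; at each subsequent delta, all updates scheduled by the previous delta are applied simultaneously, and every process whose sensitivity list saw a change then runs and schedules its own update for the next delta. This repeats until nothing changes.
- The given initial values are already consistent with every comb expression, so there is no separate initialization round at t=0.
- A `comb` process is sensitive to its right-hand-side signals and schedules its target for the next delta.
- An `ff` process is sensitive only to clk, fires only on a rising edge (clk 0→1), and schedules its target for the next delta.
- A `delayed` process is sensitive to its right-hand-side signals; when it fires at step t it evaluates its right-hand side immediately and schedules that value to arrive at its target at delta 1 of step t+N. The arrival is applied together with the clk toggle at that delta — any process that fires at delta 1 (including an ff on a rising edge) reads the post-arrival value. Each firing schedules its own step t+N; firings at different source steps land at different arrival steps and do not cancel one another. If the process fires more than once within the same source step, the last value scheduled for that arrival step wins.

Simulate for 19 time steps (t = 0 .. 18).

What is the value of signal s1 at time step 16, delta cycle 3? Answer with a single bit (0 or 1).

t=0 Δ0: s5=0 s0=1 s4=0 s3=0 s7=0 s1=1 clk=0 s2=0 s8=0 s6=1
  Δ1: clk:0→1
  Δ2: s2:0→1
  Δ3: s7:0→1
  Δ4: s6:1→0
  Δ5: s1:1→0
  (5Δ to stable)
t=1 Δ0: s5=0 s0=1 s4=0 s3=0 s7=1 s1=0 clk=1 s2=1 s8=0 s6=0
  Δ1: clk:1→0
  (1Δ to stable)
t=2 Δ0: s5=0 s0=1 s4=0 s3=0 s7=1 s1=0 clk=0 s2=1 s8=0 s6=0
  Δ1: clk:0→1
  Δ2: s2:1→0
  Δ3: s7:1→0
  Δ4: s6:0→1
  Δ5: s1:0→1
  (5Δ to stable)
t=3 Δ0: s5=0 s0=1 s4=0 s3=0 s7=0 s1=1 clk=1 s2=0 s8=0 s6=1
  Δ1: clk:1→0
  (1Δ to stable)
t=4 Δ0: s5=0 s0=1 s4=0 s3=0 s7=0 s1=1 clk=0 s2=0 s8=0 s6=1
  Δ1: clk:0→1
  Δ2: s2:0→1
  Δ3: s7:0→1
  Δ4: s6:1→0
  Δ5: s1:1→0
  (5Δ to stable)
t=5 Δ0: s5=0 s0=1 s4=0 s3=0 s7=1 s1=0 clk=1 s2=1 s8=0 s6=0
  Δ1: clk:1→0
  (1Δ to stable)
t=6 Δ0: s5=0 s0=1 s4=0 s3=0 s7=1 s1=0 clk=0 s2=1 s8=0 s6=0
  Δ1: clk:0→1
  Δ2: s2:1→0
  Δ3: s7:1→0
  Δ4: s6:0→1
  Δ5: s1:0→1
  (5Δ to stable)
t=7 Δ0: s5=0 s0=1 s4=0 s3=0 s7=0 s1=1 clk=1 s2=0 s8=0 s6=1
  Δ1: clk:1→0
  (1Δ to stable)
t=8 Δ0: s5=0 s0=1 s4=0 s3=0 s7=0 s1=1 clk=0 s2=0 s8=0 s6=1
  Δ1: clk:0→1
  Δ2: s2:0→1
  Δ3: s7:0→1
  Δ4: s6:1→0
  Δ5: s1:1→0
  (5Δ to stable)
t=9 Δ0: s5=0 s0=1 s4=0 s3=0 s7=1 s1=0 clk=1 s2=1 s8=0 s6=0
  Δ1: clk:1→0
  (1Δ to stable)
t=10 Δ0: s5=0 s0=1 s4=0 s3=0 s7=1 s1=0 clk=0 s2=1 s8=0 s6=0
  Δ1: clk:0→1
  Δ2: s2:1→0
  Δ3: s7:1→0
  Δ4: s6:0→1
  Δ5: s1:0→1
  (5Δ to stable)
t=11 Δ0: s5=0 s0=1 s4=0 s3=0 s7=0 s1=1 clk=1 s2=0 s8=0 s6=1
  Δ1: clk:1→0
  (1Δ to stable)
t=12 Δ0: s5=0 s0=1 s4=0 s3=0 s7=0 s1=1 clk=0 s2=0 s8=0 s6=1
  Δ1: clk:0→1
  Δ2: s2:0→1
  Δ3: s7:0→1
  Δ4: s6:1→0
  Δ5: s1:1→0
  (5Δ to stable)
t=13 Δ0: s5=0 s0=1 s4=0 s3=0 s7=1 s1=0 clk=1 s2=1 s8=0 s6=0
  Δ1: clk:1→0
  (1Δ to stable)
t=14 Δ0: s5=0 s0=1 s4=0 s3=0 s7=1 s1=0 clk=0 s2=1 s8=0 s6=0
  Δ1: clk:0→1
  Δ2: s2:1→0
  Δ3: s7:1→0
  Δ4: s6:0→1
  Δ5: s1:0→1
  (5Δ to stable)
t=15 Δ0: s5=0 s0=1 s4=0 s3=0 s7=0 s1=1 clk=1 s2=0 s8=0 s6=1
  Δ1: clk:1→0
  (1Δ to stable)
t=16 Δ0: s5=0 s0=1 s4=0 s3=0 s7=0 s1=1 clk=0 s2=0 s8=0 s6=1
  Δ1: clk:0→1
  Δ2: s2:0→1
  Δ3: s7:0→1
  Δ4: s6:1→0
  Δ5: s1:1→0
  (5Δ to stable)
t=17 Δ0: s5=0 s0=1 s4=0 s3=0 s7=1 s1=0 clk=1 s2=1 s8=0 s6=0
  Δ1: clk:1→0
  (1Δ to stable)
t=18 Δ0: s5=0 s0=1 s4=0 s3=0 s7=1 s1=0 clk=0 s2=1 s8=0 s6=0
  Δ1: clk:0→1
  Δ2: s2:1→0
  Δ3: s7:1→0
  Δ4: s6:0→1
  Δ5: s1:0→1
  (5Δ to stable)

1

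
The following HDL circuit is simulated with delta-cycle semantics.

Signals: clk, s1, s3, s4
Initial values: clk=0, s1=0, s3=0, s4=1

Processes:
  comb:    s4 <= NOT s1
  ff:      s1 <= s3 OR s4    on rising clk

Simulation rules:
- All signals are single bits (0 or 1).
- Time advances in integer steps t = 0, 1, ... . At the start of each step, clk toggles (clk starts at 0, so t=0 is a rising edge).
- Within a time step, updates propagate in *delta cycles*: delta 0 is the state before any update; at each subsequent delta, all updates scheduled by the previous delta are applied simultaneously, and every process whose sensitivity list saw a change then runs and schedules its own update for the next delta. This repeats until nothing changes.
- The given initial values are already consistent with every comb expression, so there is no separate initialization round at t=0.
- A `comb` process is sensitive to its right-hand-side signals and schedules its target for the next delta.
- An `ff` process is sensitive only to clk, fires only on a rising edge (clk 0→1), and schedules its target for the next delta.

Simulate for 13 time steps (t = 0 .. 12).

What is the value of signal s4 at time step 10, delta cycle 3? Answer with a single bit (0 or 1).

[bits: clk,s4,s3,s1]
t=0: Δ0=0100 Δ1=1100 Δ2=1101 Δ3=1001 | 3Δ
t=1: Δ0=1001 Δ1=0001 | 1Δ
t=2: Δ0=0001 Δ1=1001 Δ2=1000 Δ3=1100 | 3Δ
t=3: Δ0=1100 Δ1=0100 | 1Δ
t=4: Δ0=0100 Δ1=1100 Δ2=1101 Δ3=1001 | 3Δ
t=5: Δ0=1001 Δ1=0001 | 1Δ
t=6: Δ0=0001 Δ1=1001 Δ2=1000 Δ3=1100 | 3Δ
t=7: Δ0=1100 Δ1=0100 | 1Δ
t=8: Δ0=0100 Δ1=1100 Δ2=1101 Δ3=1001 | 3Δ
t=9: Δ0=1001 Δ1=0001 | 1Δ
t=10: Δ0=0001 Δ1=1001 Δ2=1000 Δ3=1100 | 3Δ
t=11: Δ0=1100 Δ1=0100 | 1Δ
t=12: Δ0=0100 Δ1=1100 Δ2=1101 Δ3=1001 | 3Δ

1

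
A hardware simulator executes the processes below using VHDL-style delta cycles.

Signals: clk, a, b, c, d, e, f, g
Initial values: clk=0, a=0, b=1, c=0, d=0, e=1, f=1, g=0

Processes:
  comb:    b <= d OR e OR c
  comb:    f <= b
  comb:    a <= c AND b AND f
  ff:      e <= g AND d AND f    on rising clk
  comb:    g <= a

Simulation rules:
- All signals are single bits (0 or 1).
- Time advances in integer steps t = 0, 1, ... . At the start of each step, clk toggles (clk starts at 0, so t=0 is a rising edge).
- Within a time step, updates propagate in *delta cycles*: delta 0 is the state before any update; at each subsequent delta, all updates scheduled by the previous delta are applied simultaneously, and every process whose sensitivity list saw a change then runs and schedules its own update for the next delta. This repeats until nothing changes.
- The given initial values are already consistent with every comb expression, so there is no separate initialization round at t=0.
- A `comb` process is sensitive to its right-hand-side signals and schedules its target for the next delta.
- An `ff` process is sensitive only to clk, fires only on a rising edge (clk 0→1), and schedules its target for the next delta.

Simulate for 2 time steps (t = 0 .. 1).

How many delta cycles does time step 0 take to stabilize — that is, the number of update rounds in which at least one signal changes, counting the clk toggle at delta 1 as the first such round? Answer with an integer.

t0.Δ0 b=1 e=1 f=1 c=0 g=0 clk=0 d=0 a=0
t0.Δ1 b=1 e=1 f=1 c=0 g=0 clk=1 d=0 a=0
t0.Δ2 b=1 e=0 f=1 c=0 g=0 clk=1 d=0 a=0
t0.Δ3 b=0 e=0 f=1 c=0 g=0 clk=1 d=0 a=0
t0.Δ4 b=0 e=0 f=0 c=0 g=0 clk=1 d=0 a=0
t1.Δ0 b=0 e=0 f=0 c=0 g=0 clk=1 d=0 a=0
t1.Δ1 b=0 e=0 f=0 c=0 g=0 clk=0 d=0 a=0

4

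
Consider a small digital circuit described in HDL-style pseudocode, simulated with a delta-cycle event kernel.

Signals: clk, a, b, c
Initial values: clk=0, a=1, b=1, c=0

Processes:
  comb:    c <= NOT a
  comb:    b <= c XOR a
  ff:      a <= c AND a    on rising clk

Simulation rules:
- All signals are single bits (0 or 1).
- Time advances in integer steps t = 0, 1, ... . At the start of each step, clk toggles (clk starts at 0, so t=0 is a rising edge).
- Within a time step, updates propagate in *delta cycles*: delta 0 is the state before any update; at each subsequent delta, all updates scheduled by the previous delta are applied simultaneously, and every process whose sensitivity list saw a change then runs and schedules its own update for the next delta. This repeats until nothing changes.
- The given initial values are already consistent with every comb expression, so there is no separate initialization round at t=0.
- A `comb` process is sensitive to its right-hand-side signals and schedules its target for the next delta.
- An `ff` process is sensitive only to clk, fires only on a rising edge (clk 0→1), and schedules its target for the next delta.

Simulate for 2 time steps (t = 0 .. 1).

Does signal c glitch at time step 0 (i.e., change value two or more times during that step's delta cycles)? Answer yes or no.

no

t=0 Δ0: c=0 b=1 clk=0 a=1
  Δ1: clk:0→1
  Δ2: a:1→0
  Δ3: c:0→1, b:1→0
  Δ4: b:0→1
  (4Δ to stable)
t=1 Δ0: c=1 b=1 clk=1 a=0
  Δ1: clk:1→0
  (1Δ to stable)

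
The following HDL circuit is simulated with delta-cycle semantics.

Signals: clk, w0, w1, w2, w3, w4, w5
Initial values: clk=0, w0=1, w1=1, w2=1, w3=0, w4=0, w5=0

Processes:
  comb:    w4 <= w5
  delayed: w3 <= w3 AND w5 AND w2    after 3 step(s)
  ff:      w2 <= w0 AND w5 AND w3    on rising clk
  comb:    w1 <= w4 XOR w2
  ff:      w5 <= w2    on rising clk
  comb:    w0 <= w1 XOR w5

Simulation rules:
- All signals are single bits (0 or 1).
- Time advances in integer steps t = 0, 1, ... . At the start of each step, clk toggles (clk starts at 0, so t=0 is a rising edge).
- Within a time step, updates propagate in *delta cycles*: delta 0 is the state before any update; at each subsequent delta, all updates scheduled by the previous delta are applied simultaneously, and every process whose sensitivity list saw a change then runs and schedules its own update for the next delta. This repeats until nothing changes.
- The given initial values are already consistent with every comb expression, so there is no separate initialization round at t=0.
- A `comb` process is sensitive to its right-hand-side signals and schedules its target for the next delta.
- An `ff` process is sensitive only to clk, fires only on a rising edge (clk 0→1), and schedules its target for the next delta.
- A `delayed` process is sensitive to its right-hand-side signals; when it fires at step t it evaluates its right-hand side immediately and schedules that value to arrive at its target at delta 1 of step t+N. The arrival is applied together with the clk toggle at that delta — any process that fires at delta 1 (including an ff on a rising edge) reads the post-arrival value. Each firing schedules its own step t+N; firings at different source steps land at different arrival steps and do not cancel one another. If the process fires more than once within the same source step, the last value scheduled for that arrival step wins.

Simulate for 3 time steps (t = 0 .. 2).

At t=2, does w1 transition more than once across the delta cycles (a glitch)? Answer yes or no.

no

[bits: w2,w4,w5,w3,clk,w1,w0]
t=0: Δ0=1000011 Δ1=1000111 Δ2=0010111 Δ3=0110100 Δ4=0110111 Δ5=0110110 | 5Δ
t=1: Δ0=0110110 Δ1=0110010 | 1Δ
t=2: Δ0=0110010 Δ1=0110110 Δ2=0100110 Δ3=0000111 Δ4=0000101 Δ5=0000100 | 5Δ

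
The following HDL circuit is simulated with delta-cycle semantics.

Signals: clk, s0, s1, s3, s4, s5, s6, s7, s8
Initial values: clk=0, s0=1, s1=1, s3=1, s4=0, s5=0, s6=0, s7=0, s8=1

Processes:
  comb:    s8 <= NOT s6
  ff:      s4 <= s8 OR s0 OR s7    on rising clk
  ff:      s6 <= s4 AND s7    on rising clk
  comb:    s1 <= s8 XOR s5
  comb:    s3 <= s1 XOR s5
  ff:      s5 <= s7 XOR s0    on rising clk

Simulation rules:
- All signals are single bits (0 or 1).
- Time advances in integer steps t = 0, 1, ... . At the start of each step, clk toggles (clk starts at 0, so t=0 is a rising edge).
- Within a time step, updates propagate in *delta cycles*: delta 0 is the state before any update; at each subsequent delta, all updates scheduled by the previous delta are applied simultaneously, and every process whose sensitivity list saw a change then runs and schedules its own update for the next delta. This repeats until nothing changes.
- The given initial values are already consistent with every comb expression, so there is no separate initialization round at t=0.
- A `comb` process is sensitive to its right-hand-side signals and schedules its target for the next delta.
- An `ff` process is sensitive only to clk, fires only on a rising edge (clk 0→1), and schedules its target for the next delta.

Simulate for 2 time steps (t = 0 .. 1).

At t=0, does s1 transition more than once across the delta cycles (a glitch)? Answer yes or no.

no

[bits: s3,s6,s5,s4,s7,s8,s0,clk,s1]
t=0: Δ0=100001101 Δ1=100001111 Δ2=101101111 Δ3=001101110 Δ4=101101110 | 4Δ
t=1: Δ0=101101110 Δ1=101101100 | 1Δ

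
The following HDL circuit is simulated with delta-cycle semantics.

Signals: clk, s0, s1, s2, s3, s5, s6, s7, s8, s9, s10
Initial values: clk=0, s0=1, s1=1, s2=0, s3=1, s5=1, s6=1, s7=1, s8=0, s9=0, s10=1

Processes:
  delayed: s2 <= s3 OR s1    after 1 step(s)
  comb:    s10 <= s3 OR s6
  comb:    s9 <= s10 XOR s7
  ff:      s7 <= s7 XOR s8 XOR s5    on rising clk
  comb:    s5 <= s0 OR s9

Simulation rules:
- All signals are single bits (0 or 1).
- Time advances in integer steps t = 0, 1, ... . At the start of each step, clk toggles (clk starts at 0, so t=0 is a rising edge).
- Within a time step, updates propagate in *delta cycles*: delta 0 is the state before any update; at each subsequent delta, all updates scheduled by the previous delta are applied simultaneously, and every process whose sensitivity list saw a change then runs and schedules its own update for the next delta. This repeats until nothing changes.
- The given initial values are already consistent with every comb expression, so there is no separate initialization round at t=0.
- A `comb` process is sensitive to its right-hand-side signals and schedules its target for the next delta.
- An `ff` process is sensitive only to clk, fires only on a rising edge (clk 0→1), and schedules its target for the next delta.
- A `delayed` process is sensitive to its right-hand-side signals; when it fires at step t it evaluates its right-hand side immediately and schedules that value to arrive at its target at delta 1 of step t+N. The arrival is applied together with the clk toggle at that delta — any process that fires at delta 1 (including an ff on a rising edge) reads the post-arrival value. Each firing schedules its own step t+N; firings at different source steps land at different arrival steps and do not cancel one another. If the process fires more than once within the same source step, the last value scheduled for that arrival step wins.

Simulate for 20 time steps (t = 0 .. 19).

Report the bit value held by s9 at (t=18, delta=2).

t=0 Δ0: s8=0 s6=1 s2=0 s1=1 s0=1 clk=0 s7=1 s3=1 s10=1 s5=1 s9=0
  Δ1: clk:0→1
  Δ2: s7:1→0
  Δ3: s9:0→1
  (3Δ to stable)
t=1 Δ0: s8=0 s6=1 s2=0 s1=1 s0=1 clk=1 s7=0 s3=1 s10=1 s5=1 s9=1
  Δ1: clk:1→0
  (1Δ to stable)
t=2 Δ0: s8=0 s6=1 s2=0 s1=1 s0=1 clk=0 s7=0 s3=1 s10=1 s5=1 s9=1
  Δ1: clk:0→1
  Δ2: s7:0→1
  Δ3: s9:1→0
  (3Δ to stable)
t=3 Δ0: s8=0 s6=1 s2=0 s1=1 s0=1 clk=1 s7=1 s3=1 s10=1 s5=1 s9=0
  Δ1: clk:1→0
  (1Δ to stable)
t=4 Δ0: s8=0 s6=1 s2=0 s1=1 s0=1 clk=0 s7=1 s3=1 s10=1 s5=1 s9=0
  Δ1: clk:0→1
  Δ2: s7:1→0
  Δ3: s9:0→1
  (3Δ to stable)
t=5 Δ0: s8=0 s6=1 s2=0 s1=1 s0=1 clk=1 s7=0 s3=1 s10=1 s5=1 s9=1
  Δ1: clk:1→0
  (1Δ to stable)
t=6 Δ0: s8=0 s6=1 s2=0 s1=1 s0=1 clk=0 s7=0 s3=1 s10=1 s5=1 s9=1
  Δ1: clk:0→1
  Δ2: s7:0→1
  Δ3: s9:1→0
  (3Δ to stable)
t=7 Δ0: s8=0 s6=1 s2=0 s1=1 s0=1 clk=1 s7=1 s3=1 s10=1 s5=1 s9=0
  Δ1: clk:1→0
  (1Δ to stable)
t=8 Δ0: s8=0 s6=1 s2=0 s1=1 s0=1 clk=0 s7=1 s3=1 s10=1 s5=1 s9=0
  Δ1: clk:0→1
  Δ2: s7:1→0
  Δ3: s9:0→1
  (3Δ to stable)
t=9 Δ0: s8=0 s6=1 s2=0 s1=1 s0=1 clk=1 s7=0 s3=1 s10=1 s5=1 s9=1
  Δ1: clk:1→0
  (1Δ to stable)
t=10 Δ0: s8=0 s6=1 s2=0 s1=1 s0=1 clk=0 s7=0 s3=1 s10=1 s5=1 s9=1
  Δ1: clk:0→1
  Δ2: s7:0→1
  Δ3: s9:1→0
  (3Δ to stable)
t=11 Δ0: s8=0 s6=1 s2=0 s1=1 s0=1 clk=1 s7=1 s3=1 s10=1 s5=1 s9=0
  Δ1: clk:1→0
  (1Δ to stable)
t=12 Δ0: s8=0 s6=1 s2=0 s1=1 s0=1 clk=0 s7=1 s3=1 s10=1 s5=1 s9=0
  Δ1: clk:0→1
  Δ2: s7:1→0
  Δ3: s9:0→1
  (3Δ to stable)
t=13 Δ0: s8=0 s6=1 s2=0 s1=1 s0=1 clk=1 s7=0 s3=1 s10=1 s5=1 s9=1
  Δ1: clk:1→0
  (1Δ to stable)
t=14 Δ0: s8=0 s6=1 s2=0 s1=1 s0=1 clk=0 s7=0 s3=1 s10=1 s5=1 s9=1
  Δ1: clk:0→1
  Δ2: s7:0→1
  Δ3: s9:1→0
  (3Δ to stable)
t=15 Δ0: s8=0 s6=1 s2=0 s1=1 s0=1 clk=1 s7=1 s3=1 s10=1 s5=1 s9=0
  Δ1: clk:1→0
  (1Δ to stable)
t=16 Δ0: s8=0 s6=1 s2=0 s1=1 s0=1 clk=0 s7=1 s3=1 s10=1 s5=1 s9=0
  Δ1: clk:0→1
  Δ2: s7:1→0
  Δ3: s9:0→1
  (3Δ to stable)
t=17 Δ0: s8=0 s6=1 s2=0 s1=1 s0=1 clk=1 s7=0 s3=1 s10=1 s5=1 s9=1
  Δ1: clk:1→0
  (1Δ to stable)
t=18 Δ0: s8=0 s6=1 s2=0 s1=1 s0=1 clk=0 s7=0 s3=1 s10=1 s5=1 s9=1
  Δ1: clk:0→1
  Δ2: s7:0→1
  Δ3: s9:1→0
  (3Δ to stable)
t=19 Δ0: s8=0 s6=1 s2=0 s1=1 s0=1 clk=1 s7=1 s3=1 s10=1 s5=1 s9=0
  Δ1: clk:1→0
  (1Δ to stable)

1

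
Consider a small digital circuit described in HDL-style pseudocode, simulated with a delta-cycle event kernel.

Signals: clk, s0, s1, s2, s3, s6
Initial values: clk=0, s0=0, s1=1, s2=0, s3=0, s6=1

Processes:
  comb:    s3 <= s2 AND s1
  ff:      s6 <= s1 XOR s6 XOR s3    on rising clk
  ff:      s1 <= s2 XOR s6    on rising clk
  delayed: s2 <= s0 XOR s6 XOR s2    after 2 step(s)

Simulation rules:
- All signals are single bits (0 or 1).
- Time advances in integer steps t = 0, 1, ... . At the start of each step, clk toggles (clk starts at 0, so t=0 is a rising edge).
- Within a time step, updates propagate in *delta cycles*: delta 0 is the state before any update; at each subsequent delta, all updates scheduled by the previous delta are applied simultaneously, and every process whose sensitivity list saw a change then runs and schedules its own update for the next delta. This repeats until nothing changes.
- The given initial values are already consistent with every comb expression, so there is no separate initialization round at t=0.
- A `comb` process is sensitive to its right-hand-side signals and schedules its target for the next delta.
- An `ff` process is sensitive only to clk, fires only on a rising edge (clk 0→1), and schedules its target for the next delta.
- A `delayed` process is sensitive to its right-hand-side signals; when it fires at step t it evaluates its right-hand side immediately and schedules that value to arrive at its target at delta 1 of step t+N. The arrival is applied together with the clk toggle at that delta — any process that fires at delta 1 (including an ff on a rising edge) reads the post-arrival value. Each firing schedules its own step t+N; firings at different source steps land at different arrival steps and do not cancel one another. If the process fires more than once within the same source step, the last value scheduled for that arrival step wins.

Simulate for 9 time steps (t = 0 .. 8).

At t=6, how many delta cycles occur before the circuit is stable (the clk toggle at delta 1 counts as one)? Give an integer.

[bits: s6,s2,clk,s1,s3,s0]
t=0: Δ0=100100 Δ1=101100 Δ2=001100 | 2Δ
t=1: Δ0=001100 Δ1=000100 | 1Δ
t=2: Δ0=000100 Δ1=001100 Δ2=101000 | 2Δ
t=3: Δ0=101000 Δ1=100000 | 1Δ
t=4: Δ0=100000 Δ1=111000 | 1Δ
t=5: Δ0=111000 Δ1=110000 | 1Δ
t=6: Δ0=110000 Δ1=101000 Δ2=101100 | 2Δ
t=7: Δ0=101100 Δ1=100100 | 1Δ
t=8: Δ0=100100 Δ1=111100 Δ2=011010 Δ3=011000 | 3Δ

2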